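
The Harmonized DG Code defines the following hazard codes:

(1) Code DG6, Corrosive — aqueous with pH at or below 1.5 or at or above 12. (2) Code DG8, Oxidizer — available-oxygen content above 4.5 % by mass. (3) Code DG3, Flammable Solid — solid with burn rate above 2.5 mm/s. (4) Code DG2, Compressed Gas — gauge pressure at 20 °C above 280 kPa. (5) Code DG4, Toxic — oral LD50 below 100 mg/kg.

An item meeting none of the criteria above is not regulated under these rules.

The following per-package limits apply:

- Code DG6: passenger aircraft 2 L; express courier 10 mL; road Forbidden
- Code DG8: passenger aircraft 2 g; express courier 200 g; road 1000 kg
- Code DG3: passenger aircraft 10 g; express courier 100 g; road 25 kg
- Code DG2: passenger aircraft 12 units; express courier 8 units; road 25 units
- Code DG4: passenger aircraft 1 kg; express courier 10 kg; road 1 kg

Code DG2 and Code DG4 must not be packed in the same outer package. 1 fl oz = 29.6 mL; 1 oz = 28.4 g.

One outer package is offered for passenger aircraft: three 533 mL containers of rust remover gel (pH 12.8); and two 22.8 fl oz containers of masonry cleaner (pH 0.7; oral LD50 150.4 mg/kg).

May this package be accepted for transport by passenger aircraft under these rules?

No

The rust remover gel has pH 12.8, which is ≥ 12, so it is Code DG6 (Corrosive).
With pH 0.7 (≤ 1.5), the masonry cleaner falls in Code DG6.
Total Code DG6: (three 533 mL containers = 1.599 L) + (two 22.8 fl oz containers = 1349.76 mL) = 2948.76 mL.
That exceeds the Code DG6 passenger aircraft limit of 2 L.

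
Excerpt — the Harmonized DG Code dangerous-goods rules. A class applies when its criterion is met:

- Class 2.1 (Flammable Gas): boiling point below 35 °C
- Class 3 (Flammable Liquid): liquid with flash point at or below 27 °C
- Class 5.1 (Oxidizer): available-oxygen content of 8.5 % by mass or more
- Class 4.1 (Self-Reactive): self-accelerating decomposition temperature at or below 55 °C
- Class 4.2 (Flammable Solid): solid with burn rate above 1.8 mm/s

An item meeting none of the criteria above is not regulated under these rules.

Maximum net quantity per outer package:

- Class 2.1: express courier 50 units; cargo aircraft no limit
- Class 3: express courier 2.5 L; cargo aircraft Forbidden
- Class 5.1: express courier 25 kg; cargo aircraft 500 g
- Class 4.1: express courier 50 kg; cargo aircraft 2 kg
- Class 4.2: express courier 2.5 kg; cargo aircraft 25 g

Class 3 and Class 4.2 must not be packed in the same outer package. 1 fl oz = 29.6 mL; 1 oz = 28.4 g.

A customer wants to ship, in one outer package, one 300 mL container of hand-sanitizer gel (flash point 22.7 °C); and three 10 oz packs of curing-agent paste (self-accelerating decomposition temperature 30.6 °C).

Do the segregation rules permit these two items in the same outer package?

The hand-sanitizer gel has flash point 22.7 °C, which is ≤ 27 °C, so it is Class 3 (Flammable Liquid).
The curing-agent paste has self-accelerating decomposition temperature 30.6 °C, which is ≤ 55 °C, so it is Class 4.1 (Self-Reactive).
No segregation rule bars Class 3 with Class 4.1.

Yes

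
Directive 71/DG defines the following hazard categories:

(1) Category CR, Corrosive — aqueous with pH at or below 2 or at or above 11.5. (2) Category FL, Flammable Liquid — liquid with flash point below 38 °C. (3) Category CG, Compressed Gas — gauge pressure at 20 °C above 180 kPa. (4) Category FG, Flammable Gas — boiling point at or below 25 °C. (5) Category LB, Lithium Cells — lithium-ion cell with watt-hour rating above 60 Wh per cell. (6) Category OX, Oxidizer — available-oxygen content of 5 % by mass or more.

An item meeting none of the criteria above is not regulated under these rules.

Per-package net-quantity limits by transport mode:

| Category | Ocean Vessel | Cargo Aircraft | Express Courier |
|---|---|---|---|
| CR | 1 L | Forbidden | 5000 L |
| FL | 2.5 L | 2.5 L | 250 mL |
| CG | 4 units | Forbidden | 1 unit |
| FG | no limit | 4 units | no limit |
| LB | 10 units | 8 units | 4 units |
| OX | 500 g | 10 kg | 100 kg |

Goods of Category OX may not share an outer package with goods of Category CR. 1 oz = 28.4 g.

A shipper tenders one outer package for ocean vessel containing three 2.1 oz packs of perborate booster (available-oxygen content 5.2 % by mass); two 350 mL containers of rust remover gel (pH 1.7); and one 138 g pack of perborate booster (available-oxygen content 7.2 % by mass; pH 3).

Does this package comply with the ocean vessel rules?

With available-oxygen content 5.2 % by mass (≥ 5 % by mass), the perborate booster falls in Category OX.
Rust remover gel: pH 1.7 ≤ 2 → Category CR (Corrosive).
Perborate booster: available-oxygen content 7.2 % by mass ≥ 5 % by mass → Category OX (Oxidizer).
Total Category OX: (three 2.1 oz packs = 178.92 g) + 138 g = 316.92 g.
316.92 g ≤ 500 g (ocean vessel limit, Category OX) — within limit.
Category CR quantity: two 350 mL containers = 700 mL.
700 mL ≤ 1 L (ocean vessel limit, Category CR) — within limit.
Category OX and Category CR may not share an outer package.

No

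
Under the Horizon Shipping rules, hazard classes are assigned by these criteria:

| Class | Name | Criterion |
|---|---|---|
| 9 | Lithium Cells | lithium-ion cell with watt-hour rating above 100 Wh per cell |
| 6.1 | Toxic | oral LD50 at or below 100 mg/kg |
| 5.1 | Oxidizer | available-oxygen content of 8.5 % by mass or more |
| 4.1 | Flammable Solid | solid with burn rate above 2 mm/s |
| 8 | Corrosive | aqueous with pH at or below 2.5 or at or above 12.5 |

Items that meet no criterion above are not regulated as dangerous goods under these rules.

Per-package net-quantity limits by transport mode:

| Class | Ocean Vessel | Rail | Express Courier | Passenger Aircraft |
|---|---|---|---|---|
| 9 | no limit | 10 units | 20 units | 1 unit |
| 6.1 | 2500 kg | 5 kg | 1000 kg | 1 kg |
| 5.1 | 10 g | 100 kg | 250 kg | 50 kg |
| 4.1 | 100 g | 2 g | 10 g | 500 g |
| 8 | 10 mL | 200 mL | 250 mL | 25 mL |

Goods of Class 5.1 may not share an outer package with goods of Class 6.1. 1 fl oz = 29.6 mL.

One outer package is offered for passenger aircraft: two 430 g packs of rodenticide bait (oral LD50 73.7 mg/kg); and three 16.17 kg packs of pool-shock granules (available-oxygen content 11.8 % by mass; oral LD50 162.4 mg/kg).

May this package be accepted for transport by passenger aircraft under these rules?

No

With oral LD50 73.7 mg/kg (≤ 100 mg/kg), the rodenticide bait falls in Class 6.1.
Available-oxygen content 11.8 % by mass meets the Class 5.1 criterion (Oxidizer), so the pool-shock granules are Class 5.1.
Class 5.1 quantity: three 16.17 kg packs = 48.51 kg.
48.51 kg ≤ 50 kg (passenger aircraft limit, Class 5.1) — within limit.
Class 6.1 quantity: two 430 g packs = 860 g.
860 g ≤ 1 kg (passenger aircraft limit, Class 6.1) — within limit.
Class 5.1 and Class 6.1 may not share an outer package.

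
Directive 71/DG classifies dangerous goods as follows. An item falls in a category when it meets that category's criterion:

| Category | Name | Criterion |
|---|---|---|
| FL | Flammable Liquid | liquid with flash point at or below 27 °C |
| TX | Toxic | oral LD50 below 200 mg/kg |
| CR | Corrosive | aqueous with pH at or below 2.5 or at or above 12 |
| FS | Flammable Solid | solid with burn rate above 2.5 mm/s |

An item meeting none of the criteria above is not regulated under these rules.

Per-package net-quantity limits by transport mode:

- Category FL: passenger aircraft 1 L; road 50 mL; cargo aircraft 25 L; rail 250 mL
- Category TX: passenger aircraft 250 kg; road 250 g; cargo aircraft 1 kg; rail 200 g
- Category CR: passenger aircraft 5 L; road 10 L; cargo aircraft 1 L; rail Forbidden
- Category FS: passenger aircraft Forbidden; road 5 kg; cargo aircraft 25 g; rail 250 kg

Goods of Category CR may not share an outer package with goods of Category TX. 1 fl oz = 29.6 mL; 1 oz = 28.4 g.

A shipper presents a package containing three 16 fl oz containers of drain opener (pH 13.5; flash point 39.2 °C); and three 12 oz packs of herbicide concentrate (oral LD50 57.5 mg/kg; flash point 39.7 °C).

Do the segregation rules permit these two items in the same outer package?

No

Drain opener: pH 13.5 ≥ 12 → Category CR (Corrosive).
Herbicide concentrate: oral LD50 57.5 mg/kg < 200 mg/kg → Category TX (Toxic).
Category CR and Category TX may not share an outer package.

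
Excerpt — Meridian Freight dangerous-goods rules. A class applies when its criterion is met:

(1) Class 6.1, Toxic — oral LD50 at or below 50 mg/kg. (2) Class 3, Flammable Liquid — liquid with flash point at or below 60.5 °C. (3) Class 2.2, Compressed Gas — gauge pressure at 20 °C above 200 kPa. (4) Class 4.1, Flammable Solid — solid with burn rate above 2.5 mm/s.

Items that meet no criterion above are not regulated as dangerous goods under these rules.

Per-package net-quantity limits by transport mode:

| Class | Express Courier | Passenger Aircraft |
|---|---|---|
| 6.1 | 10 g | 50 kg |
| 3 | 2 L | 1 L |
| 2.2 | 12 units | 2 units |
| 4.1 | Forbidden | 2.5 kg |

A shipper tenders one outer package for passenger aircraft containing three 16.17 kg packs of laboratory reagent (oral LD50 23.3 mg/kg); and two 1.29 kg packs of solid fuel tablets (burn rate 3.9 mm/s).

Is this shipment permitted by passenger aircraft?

The laboratory reagent has oral LD50 23.3 mg/kg, which is ≤ 50 mg/kg, so it is Class 6.1 (Toxic).
Solid fuel tablets: burn rate 3.9 mm/s > 2.5 mm/s → Class 4.1 (Flammable Solid).
Class 4.1 quantity: two 1.29 kg packs = 2.58 kg.
That exceeds the Class 4.1 passenger aircraft limit of 2.5 kg.
Class 6.1 quantity: three 16.17 kg packs = 48.51 kg.
48.51 kg is within the passenger aircraft limit of 50 kg for Class 6.1.

No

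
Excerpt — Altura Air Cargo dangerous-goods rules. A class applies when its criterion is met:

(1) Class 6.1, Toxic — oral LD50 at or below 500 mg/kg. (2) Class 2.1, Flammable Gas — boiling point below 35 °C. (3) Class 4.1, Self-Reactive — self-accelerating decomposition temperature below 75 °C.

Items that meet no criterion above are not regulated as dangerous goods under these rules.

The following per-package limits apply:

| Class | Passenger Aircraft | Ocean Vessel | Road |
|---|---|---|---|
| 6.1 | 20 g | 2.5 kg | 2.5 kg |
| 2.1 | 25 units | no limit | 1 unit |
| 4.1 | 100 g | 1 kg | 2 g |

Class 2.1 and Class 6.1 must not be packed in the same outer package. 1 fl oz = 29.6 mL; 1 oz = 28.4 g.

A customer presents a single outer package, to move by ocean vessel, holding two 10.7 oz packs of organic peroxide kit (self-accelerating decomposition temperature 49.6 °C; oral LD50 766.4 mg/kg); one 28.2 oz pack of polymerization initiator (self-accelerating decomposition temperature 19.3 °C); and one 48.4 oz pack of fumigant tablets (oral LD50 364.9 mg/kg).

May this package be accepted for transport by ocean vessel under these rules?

No

With self-accelerating decomposition temperature 49.6 °C (< 75 °C), the organic peroxide kit falls in Class 4.1.
With self-accelerating decomposition temperature 19.3 °C (< 75 °C), the polymerization initiator falls in Class 4.1.
The fumigant tablets have oral LD50 364.9 mg/kg, which is ≤ 500 mg/kg, so they are Class 6.1 (Toxic).
Class 6.1 quantity: one 48.4 oz pack = 1374.56 g.
1374.56 g is within the ocean vessel limit of 2.5 kg for Class 6.1.
Class 4.1 net quantity: (two 10.7 oz packs = 607.76 g) + (one 28.2 oz pack = 800.88 g) = 1408.64 g.
That exceeds the Class 4.1 ocean vessel limit of 1 kg.
The segregation rule (Class 2.1 with Class 6.1) does not apply to Class 6.1 with Class 4.1.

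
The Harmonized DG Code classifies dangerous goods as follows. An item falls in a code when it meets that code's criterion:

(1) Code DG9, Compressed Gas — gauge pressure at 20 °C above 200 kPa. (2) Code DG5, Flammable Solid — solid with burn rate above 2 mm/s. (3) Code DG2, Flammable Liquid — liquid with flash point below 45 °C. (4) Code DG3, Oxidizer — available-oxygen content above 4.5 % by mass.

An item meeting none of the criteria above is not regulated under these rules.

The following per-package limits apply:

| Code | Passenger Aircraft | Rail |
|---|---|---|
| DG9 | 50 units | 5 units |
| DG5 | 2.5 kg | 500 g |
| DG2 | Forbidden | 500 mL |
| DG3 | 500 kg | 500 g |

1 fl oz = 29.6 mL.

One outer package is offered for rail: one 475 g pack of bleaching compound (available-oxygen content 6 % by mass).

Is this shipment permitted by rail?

Available-oxygen content 6 % by mass meets the Code DG3 criterion (Oxidizer), so the bleaching compound is Code DG3.
Code DG3 quantity: 475 g.
475 g is within the rail limit of 500 g for Code DG3.

Yes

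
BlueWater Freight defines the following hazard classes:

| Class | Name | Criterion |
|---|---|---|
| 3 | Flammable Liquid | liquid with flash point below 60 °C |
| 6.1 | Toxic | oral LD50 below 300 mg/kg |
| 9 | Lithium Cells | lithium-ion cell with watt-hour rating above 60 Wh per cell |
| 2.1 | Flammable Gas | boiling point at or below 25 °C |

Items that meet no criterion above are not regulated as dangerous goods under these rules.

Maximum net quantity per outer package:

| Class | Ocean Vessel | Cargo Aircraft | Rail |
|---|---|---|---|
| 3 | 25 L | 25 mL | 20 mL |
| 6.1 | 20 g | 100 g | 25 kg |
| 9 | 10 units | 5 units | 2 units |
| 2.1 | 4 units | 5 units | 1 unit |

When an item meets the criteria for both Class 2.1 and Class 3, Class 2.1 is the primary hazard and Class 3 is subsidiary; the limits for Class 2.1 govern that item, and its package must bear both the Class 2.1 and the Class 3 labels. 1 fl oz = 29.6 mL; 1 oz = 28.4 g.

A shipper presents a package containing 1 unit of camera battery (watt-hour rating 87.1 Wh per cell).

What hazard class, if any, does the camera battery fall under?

Watt-hour rating 87.1 Wh per cell meets the Class 9 criterion (Lithium Cells), so the camera battery is Class 9.

Class 9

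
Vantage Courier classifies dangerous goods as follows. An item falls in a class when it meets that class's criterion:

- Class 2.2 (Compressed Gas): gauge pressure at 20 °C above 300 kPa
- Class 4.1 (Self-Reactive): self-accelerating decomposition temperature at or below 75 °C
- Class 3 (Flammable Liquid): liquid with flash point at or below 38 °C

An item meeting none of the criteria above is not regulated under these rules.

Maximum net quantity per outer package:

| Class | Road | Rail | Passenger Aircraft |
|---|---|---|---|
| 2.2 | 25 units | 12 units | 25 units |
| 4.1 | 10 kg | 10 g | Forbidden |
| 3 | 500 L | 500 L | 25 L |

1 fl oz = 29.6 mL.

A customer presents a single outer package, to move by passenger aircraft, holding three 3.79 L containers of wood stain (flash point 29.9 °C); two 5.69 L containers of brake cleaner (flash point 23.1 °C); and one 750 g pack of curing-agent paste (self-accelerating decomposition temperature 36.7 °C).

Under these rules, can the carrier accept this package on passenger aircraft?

No

Flash point 29.9 °C meets the Class 3 criterion (Flammable Liquid), so the wood stain is Class 3.
The brake cleaner has flash point 23.1 °C, which is ≤ 38 °C, so it is Class 3 (Flammable Liquid).
The curing-agent paste has self-accelerating decomposition temperature 36.7 °C, which is ≤ 75 °C, so it is Class 4.1 (Self-Reactive).
Total Class 3: (three 3.79 L containers = 11.37 L) + (two 5.69 L containers = 11.38 L) = 22.75 L.
22.75 L is within the passenger aircraft limit of 25 L for Class 3.
Class 4.1 quantity: 750 g.
Class 4.1 is Forbidden by passenger aircraft.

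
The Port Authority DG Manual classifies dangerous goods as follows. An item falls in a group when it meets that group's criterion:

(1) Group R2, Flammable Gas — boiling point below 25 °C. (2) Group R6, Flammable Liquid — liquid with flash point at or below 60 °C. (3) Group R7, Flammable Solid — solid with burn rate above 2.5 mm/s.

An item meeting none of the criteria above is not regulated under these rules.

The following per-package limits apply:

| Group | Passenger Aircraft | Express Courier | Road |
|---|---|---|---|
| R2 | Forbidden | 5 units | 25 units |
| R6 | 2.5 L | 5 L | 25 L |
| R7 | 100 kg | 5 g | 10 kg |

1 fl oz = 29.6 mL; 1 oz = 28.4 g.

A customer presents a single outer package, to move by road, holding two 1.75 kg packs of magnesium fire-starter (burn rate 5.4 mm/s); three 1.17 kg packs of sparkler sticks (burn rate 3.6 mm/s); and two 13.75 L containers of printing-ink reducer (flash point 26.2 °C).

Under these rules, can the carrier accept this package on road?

Burn rate 5.4 mm/s meets the Group R7 criterion (Flammable Solid), so the magnesium fire-starter is Group R7.
With burn rate 3.6 mm/s (> 2.5 mm/s), the sparkler sticks fall in Group R7.
Flash point 26.2 °C meets the Group R6 criterion (Flammable Liquid), so the printing-ink reducer is Group R6.
Group R7 net quantity: (two 1.75 kg packs = 3.5 kg) + (three 1.17 kg packs = 3.51 kg) = 7.01 kg.
7.01 kg ≤ 10 kg (road limit, Group R7) — within limit.
Group R6 quantity: two 13.75 L containers = 27.5 L.
That exceeds the Group R6 road limit of 25 L.

No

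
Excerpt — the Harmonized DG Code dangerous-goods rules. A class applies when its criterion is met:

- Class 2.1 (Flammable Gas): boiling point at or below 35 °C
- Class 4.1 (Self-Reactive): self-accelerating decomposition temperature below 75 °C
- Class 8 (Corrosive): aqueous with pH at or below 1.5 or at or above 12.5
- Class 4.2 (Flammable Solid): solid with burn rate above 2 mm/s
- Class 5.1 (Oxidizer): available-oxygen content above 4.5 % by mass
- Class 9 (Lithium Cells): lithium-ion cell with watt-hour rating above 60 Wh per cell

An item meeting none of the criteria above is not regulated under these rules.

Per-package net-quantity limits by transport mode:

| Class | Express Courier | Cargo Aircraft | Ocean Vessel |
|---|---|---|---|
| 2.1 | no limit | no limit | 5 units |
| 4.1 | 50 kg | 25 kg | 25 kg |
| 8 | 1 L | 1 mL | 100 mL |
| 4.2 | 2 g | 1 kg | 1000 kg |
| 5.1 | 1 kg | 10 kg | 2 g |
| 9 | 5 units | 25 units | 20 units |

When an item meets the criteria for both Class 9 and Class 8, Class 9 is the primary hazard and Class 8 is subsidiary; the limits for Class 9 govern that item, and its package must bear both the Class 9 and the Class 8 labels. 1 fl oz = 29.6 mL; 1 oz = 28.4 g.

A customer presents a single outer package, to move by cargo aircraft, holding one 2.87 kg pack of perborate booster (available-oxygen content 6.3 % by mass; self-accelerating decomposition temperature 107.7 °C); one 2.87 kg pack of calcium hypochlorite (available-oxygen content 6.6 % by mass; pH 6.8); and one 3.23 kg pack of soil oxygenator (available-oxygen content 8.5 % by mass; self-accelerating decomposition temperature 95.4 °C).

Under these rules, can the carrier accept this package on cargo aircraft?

Available-oxygen content 6.3 % by mass meets the Class 5.1 criterion (Oxidizer), so the perborate booster is Class 5.1.
Calcium hypochlorite: available-oxygen content 6.6 % by mass > 4.5 % by mass → Class 5.1 (Oxidizer).
Soil oxygenator: available-oxygen content 8.5 % by mass > 4.5 % by mass → Class 5.1 (Oxidizer).
Total Class 5.1: 2.87 kg + 2.87 kg + 3.23 kg = 8.97 kg.
That is within the Class 5.1 cargo aircraft limit of 10 kg.

Yes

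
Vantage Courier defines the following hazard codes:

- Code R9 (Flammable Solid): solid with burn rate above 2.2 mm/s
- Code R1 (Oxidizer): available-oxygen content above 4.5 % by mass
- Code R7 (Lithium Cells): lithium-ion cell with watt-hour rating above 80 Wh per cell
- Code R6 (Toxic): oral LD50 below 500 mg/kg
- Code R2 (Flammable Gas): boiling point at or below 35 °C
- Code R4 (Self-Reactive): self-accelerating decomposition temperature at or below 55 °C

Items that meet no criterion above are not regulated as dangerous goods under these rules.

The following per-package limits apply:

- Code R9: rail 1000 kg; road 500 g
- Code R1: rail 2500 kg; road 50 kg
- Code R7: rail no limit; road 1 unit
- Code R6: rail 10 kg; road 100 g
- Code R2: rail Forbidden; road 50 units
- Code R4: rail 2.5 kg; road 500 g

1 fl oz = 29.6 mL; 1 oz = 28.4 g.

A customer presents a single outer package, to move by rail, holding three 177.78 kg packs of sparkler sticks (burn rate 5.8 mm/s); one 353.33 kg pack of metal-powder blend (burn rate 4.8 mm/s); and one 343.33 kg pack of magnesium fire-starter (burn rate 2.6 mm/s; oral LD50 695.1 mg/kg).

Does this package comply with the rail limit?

No

The sparkler sticks have burn rate 5.8 mm/s, which is > 2.2 mm/s, so they are Code R9 (Flammable Solid).
Metal-powder blend: burn rate 4.8 mm/s > 2.2 mm/s → Code R9 (Flammable Solid).
Magnesium fire-starter: burn rate 2.6 mm/s > 2.2 mm/s → Code R9 (Flammable Solid).
Code R9 net quantity: (three 177.78 kg packs = 533.34 kg) + 353.33 kg + 343.33 kg = 1230 kg.
That exceeds the Code R9 rail limit of 1000 kg.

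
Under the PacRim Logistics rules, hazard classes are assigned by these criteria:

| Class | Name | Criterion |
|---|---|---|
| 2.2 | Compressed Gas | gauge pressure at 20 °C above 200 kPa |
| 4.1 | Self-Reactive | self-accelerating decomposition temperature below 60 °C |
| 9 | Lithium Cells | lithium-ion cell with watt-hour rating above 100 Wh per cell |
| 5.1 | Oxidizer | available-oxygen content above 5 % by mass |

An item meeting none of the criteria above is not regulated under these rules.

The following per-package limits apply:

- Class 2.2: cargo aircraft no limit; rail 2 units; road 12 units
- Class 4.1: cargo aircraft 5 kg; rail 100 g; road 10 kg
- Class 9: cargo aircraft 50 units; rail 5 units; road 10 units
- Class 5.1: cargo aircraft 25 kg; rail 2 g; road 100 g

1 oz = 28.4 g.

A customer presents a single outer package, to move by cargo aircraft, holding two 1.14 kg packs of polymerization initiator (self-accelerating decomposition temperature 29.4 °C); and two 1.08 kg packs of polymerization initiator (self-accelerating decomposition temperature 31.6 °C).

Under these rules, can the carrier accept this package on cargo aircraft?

Self-accelerating decomposition temperature 29.4 °C meets the Class 4.1 criterion (Self-Reactive), so the polymerization initiator is Class 4.1.
Self-accelerating decomposition temperature 31.6 °C meets the Class 4.1 criterion (Self-Reactive), so the polymerization initiator is Class 4.1.
Total Class 4.1: (two 1.14 kg packs = 2.28 kg) + (two 1.08 kg packs = 2.16 kg) = 4.44 kg.
4.44 kg is within the cargo aircraft limit of 5 kg for Class 4.1.

Yes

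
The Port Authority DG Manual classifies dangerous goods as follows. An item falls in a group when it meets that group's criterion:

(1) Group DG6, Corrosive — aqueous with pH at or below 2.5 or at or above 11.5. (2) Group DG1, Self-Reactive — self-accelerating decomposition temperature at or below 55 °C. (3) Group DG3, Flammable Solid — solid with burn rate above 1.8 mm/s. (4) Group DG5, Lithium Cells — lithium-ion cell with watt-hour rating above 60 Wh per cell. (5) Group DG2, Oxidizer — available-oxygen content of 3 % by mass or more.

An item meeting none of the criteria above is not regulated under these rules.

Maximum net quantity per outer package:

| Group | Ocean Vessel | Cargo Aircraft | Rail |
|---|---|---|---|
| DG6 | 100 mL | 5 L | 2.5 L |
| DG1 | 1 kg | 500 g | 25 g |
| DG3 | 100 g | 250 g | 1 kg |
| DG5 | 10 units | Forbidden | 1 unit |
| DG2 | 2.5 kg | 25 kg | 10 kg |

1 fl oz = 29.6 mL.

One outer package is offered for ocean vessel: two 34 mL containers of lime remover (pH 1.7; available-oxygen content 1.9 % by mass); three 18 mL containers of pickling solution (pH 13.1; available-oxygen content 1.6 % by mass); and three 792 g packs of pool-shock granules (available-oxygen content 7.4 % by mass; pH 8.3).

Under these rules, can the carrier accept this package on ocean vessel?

The lime remover has pH 1.7, which is ≤ 2.5, so it is Group DG6 (Corrosive).
pH 13.1 meets the Group DG6 criterion (Corrosive), so the pickling solution is Group DG6.
Pool-shock granules: available-oxygen content 7.4 % by mass ≥ 3 % by mass → Group DG2 (Oxidizer).
Group DG6 net quantity: (two 34 mL containers = 68 mL) + (three 18 mL containers = 54 mL) = 122 mL.
122 mL exceeds the ocean vessel limit of 100 mL for Group DG6.
Group DG2 quantity: three 792 g packs = 2.376 kg.
2.376 kg ≤ 2.5 kg (ocean vessel limit, Group DG2) — within limit.

No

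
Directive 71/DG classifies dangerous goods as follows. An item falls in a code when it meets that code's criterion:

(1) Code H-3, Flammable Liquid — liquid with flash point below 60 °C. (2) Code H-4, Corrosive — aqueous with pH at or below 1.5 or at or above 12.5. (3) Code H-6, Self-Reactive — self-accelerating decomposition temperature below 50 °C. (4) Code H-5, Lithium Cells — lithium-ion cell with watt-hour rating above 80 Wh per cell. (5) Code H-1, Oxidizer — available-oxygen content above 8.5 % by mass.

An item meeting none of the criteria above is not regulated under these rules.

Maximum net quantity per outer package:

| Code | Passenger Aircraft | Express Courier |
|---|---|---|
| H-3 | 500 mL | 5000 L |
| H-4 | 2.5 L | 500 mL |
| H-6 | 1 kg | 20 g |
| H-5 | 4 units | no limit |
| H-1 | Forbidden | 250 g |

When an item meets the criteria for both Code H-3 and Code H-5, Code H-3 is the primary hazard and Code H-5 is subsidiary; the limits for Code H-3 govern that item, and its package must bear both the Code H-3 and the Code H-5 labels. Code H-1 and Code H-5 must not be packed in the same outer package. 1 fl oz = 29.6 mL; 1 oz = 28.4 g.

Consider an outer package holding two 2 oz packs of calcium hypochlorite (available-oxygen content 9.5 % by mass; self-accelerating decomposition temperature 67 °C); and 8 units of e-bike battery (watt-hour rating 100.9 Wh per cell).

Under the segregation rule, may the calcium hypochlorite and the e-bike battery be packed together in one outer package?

With available-oxygen content 9.5 % by mass (> 8.5 % by mass), the calcium hypochlorite falls in Code H-1.
The e-bike battery has watt-hour rating 100.9 Wh per cell, which is > 80 Wh per cell, so it is Code H-5 (Lithium Cells).
Code H-1 and Code H-5 may not share an outer package.

No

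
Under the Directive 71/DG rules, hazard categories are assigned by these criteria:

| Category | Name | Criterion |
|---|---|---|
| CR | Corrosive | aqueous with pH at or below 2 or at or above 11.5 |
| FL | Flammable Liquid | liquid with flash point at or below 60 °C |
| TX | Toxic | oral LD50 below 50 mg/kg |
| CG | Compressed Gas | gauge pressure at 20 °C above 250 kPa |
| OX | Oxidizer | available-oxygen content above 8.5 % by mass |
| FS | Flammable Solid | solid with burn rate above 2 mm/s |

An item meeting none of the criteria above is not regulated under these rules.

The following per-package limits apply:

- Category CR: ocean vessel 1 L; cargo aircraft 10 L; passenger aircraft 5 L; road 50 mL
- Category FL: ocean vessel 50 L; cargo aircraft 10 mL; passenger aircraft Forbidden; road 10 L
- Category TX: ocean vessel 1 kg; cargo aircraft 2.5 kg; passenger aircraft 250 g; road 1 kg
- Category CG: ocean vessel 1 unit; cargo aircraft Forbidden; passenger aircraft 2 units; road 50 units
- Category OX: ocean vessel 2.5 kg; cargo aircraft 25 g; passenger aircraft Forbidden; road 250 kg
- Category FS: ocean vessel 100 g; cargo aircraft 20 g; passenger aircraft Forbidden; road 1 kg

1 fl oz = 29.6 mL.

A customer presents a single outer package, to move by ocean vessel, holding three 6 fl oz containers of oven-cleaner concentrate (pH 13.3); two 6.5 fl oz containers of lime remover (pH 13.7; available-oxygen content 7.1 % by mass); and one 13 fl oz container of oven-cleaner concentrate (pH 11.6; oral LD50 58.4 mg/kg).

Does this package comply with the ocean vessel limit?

No

With pH 13.3 (≥ 11.5), the oven-cleaner concentrate falls in Category CR.
Lime remover: pH 13.7 ≥ 11.5 → Category CR (Corrosive).
pH 11.6 meets the Category CR criterion (Corrosive), so the oven-cleaner concentrate is Category CR.
Category CR net quantity: (three 6 fl oz containers = 532.8 mL) + (two 6.5 fl oz containers = 384.8 mL) + (one 13 fl oz container = 384.8 mL) = 1302.4 mL.
1302.4 mL exceeds the ocean vessel limit of 1 L for Category CR.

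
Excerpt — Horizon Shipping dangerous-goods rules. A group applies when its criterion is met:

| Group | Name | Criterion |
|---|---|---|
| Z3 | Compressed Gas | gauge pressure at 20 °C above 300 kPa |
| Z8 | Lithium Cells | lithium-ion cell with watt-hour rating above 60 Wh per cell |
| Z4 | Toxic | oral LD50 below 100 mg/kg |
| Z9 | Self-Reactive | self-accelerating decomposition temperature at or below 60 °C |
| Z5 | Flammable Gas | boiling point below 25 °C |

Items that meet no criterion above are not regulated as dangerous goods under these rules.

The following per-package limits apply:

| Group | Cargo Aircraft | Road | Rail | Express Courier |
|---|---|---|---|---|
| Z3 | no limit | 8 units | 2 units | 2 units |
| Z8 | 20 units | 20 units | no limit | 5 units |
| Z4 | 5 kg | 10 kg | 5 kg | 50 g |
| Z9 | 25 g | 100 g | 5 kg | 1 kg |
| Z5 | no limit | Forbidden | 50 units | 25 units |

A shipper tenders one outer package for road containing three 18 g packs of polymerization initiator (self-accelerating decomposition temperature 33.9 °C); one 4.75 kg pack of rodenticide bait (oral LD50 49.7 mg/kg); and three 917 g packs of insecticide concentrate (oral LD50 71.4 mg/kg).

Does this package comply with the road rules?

Yes

Polymerization initiator: self-accelerating decomposition temperature 33.9 °C ≤ 60 °C → Group Z9 (Self-Reactive).
With oral LD50 49.7 mg/kg (< 100 mg/kg), the rodenticide bait falls in Group Z4.
Oral LD50 71.4 mg/kg meets the Group Z4 criterion (Toxic), so the insecticide concentrate is Group Z4.
Total Group Z4: 4.75 kg + (three 917 g packs = 2.751 kg) = 7.501 kg.
7.501 kg is within the road limit of 10 kg for Group Z4.
Group Z9 quantity: three 18 g packs = 54 g.
That is within the Group Z9 road limit of 100 g.
Every hazard group is within its road limit and no segregation rule is violated.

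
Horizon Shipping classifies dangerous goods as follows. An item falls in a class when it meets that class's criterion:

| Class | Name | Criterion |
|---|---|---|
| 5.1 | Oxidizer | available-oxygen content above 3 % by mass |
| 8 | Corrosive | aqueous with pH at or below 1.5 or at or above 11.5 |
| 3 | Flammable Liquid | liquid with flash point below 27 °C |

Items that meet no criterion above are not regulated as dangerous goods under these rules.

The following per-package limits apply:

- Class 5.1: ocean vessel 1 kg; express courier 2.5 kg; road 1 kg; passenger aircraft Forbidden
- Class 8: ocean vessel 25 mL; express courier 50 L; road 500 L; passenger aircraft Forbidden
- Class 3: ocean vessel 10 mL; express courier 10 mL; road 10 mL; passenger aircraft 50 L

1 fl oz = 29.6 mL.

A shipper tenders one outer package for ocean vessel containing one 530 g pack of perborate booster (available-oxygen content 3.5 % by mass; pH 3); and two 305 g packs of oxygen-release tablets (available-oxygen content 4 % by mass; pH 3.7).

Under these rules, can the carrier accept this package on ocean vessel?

Available-oxygen content 3.5 % by mass meets the Class 5.1 criterion (Oxidizer), so the perborate booster is Class 5.1.
Available-oxygen content 4 % by mass meets the Class 5.1 criterion (Oxidizer), so the oxygen-release tablets are Class 5.1.
Class 5.1 net quantity: 530 g + (two 305 g packs = 610 g) = 1.14 kg.
1.14 kg > 1 kg (ocean vessel limit, Class 5.1) — over the limit.

No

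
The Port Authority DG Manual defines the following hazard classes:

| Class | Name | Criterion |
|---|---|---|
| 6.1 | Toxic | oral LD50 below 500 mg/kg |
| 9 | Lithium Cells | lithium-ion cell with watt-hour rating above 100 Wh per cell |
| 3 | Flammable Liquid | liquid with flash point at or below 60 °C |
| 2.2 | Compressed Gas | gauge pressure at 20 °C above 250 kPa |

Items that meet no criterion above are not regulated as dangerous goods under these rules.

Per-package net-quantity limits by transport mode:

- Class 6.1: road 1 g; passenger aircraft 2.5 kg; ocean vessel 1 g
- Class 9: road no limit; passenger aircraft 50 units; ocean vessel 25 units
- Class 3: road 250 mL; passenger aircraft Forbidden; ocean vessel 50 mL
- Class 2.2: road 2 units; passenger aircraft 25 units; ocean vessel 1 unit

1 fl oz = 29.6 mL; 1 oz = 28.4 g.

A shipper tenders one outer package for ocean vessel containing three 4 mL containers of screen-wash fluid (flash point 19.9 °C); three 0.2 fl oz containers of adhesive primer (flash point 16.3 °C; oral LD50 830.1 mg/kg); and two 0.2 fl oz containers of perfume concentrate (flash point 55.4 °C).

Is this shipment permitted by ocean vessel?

Yes

The screen-wash fluid has flash point 19.9 °C, which is ≤ 60 °C, so it is Class 3 (Flammable Liquid).
Flash point 16.3 °C meets the Class 3 criterion (Flammable Liquid), so the adhesive primer is Class 3.
Perfume concentrate: flash point 55.4 °C ≤ 60 °C → Class 3 (Flammable Liquid).
Class 3 net quantity: (three 4 mL containers = 12 mL) + (three 0.2 fl oz containers = 17.76 mL) + (two 0.2 fl oz containers = 11.84 mL) = 41.6 mL.
That is within the Class 3 ocean vessel limit of 50 mL.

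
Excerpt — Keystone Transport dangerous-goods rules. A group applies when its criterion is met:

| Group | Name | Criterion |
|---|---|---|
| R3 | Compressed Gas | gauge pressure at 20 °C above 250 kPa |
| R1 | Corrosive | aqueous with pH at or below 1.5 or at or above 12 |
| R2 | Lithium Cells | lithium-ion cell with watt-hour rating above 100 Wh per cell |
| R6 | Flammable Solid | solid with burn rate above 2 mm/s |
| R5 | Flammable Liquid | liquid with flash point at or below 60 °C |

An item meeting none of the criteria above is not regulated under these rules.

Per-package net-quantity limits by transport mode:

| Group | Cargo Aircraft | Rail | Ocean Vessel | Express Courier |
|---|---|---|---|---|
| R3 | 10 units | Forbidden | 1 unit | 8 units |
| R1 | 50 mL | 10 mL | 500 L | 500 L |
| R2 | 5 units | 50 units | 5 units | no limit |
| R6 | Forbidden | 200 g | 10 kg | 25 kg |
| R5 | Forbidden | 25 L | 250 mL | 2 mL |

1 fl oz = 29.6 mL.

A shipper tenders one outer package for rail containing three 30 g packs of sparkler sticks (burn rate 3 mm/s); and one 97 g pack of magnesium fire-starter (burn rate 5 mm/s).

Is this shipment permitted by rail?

Yes

Burn rate 3 mm/s meets the Group R6 criterion (Flammable Solid), so the sparkler sticks are Group R6.
With burn rate 5 mm/s (> 2 mm/s), the magnesium fire-starter falls in Group R6.
Group R6 net quantity: (three 30 g packs = 90 g) + 97 g = 187 g.
187 g is within the rail limit of 200 g for Group R6.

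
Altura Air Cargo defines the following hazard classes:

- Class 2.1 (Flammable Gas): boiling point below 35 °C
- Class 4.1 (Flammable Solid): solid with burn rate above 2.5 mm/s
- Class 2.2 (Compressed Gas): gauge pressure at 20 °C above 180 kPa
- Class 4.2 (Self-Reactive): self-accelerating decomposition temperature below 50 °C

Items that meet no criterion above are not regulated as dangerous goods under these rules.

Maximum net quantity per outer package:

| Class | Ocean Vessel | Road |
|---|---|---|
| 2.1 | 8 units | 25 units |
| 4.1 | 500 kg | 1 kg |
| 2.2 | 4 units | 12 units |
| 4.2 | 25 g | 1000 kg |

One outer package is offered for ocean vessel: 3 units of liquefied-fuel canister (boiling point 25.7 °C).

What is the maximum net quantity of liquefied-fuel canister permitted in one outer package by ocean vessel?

8 units

With boiling point 25.7 °C (< 35 °C), the liquefied-fuel canister falls in Class 2.1.
The ocean vessel limit for Class 2.1 is 8 units.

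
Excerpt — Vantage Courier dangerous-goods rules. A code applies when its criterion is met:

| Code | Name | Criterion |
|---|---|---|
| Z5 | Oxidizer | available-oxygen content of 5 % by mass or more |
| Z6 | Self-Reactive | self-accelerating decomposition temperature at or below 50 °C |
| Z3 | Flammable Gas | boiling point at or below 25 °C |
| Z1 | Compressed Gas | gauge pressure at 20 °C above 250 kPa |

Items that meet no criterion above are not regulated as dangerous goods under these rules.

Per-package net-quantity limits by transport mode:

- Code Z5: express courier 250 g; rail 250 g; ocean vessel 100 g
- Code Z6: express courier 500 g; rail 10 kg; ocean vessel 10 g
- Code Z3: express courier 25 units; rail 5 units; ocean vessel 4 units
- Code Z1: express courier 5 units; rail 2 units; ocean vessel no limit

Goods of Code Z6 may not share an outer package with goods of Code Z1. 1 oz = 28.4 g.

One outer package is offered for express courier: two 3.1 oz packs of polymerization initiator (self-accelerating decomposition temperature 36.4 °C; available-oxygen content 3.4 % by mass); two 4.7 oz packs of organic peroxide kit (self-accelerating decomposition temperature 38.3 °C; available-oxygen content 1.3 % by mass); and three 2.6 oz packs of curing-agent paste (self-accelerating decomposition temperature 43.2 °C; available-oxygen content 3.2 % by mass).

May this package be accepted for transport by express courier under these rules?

No

With self-accelerating decomposition temperature 36.4 °C (≤ 50 °C), the polymerization initiator falls in Code Z6.
The organic peroxide kit has self-accelerating decomposition temperature 38.3 °C, which is ≤ 50 °C, so it is Code Z6 (Self-Reactive).
With self-accelerating decomposition temperature 43.2 °C (≤ 50 °C), the curing-agent paste falls in Code Z6.
Code Z6 net quantity: (two 3.1 oz packs = 176.08 g) + (two 4.7 oz packs = 266.96 g) + (three 2.6 oz packs = 221.52 g) = 664.56 g.
664.56 g exceeds the express courier limit of 500 g for Code Z6.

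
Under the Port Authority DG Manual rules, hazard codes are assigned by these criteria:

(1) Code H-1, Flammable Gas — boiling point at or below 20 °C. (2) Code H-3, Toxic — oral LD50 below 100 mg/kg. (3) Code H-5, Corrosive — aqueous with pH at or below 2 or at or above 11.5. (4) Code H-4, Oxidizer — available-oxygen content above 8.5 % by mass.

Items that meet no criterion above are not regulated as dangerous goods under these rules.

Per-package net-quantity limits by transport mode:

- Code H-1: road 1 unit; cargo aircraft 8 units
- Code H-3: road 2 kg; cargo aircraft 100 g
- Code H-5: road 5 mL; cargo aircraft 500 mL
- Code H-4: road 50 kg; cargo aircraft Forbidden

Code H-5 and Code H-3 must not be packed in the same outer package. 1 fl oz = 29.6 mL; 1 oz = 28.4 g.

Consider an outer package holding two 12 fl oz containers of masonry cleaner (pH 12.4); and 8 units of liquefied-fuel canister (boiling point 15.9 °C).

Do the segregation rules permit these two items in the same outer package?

Yes

Masonry cleaner: pH 12.4 ≥ 11.5 → Code H-5 (Corrosive).
The liquefied-fuel canister has boiling point 15.9 °C, which is ≤ 20 °C, so it is Code H-1 (Flammable Gas).
No segregation rule bars Code H-5 with Code H-1.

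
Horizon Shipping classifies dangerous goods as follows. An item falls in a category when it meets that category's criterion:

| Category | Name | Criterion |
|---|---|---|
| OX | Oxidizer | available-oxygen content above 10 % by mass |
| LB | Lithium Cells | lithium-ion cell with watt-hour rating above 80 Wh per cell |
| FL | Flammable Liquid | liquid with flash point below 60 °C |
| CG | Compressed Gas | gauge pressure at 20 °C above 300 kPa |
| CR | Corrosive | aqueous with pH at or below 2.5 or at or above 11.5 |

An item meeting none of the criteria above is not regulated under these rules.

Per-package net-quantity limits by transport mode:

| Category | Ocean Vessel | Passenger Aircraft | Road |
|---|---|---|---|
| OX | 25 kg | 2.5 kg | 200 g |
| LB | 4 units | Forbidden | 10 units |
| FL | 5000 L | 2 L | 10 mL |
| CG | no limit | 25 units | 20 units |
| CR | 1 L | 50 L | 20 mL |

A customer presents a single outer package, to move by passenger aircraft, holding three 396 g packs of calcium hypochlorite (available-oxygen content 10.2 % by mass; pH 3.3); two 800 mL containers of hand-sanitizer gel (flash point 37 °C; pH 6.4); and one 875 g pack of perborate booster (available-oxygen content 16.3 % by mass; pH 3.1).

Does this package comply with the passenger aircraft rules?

Yes

Available-oxygen content 10.2 % by mass meets the Category OX criterion (Oxidizer), so the calcium hypochlorite is Category OX.
Hand-sanitizer gel: flash point 37 °C < 60 °C → Category FL (Flammable Liquid).
Perborate booster: available-oxygen content 16.3 % by mass > 10 % by mass → Category OX (Oxidizer).
Category OX net quantity: (three 396 g packs = 1.188 kg) + 875 g = 2.063 kg.
That is within the Category OX passenger aircraft limit of 2.5 kg.
Category FL quantity: two 800 mL containers = 1.6 L.
That is within the Category FL passenger aircraft limit of 2 L.
Every hazard category is within its passenger aircraft limit and no segregation rule is violated.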